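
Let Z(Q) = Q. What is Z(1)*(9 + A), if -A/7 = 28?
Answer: -187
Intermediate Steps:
A = -196 (A = -7*28 = -196)
Z(1)*(9 + A) = 1*(9 - 196) = 1*(-187) = -187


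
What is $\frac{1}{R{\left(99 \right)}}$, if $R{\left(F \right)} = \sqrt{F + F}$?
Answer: $\frac{\sqrt{22}}{66} \approx 0.071067$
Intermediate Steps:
$R{\left(F \right)} = \sqrt{2} \sqrt{F}$ ($R{\left(F \right)} = \sqrt{2 F} = \sqrt{2} \sqrt{F}$)
$\frac{1}{R{\left(99 \right)}} = \frac{1}{\sqrt{2} \sqrt{99}} = \frac{1}{\sqrt{2} \cdot 3 \sqrt{11}} = \frac{1}{3 \sqrt{22}} = \frac{\sqrt{22}}{66}$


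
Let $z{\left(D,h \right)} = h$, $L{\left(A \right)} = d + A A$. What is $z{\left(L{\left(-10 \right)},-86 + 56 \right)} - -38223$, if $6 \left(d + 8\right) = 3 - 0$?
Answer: $38193$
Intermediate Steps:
$d = - \frac{15}{2}$ ($d = -8 + \frac{3 - 0}{6} = -8 + \frac{3 + 0}{6} = -8 + \frac{1}{6} \cdot 3 = -8 + \frac{1}{2} = - \frac{15}{2} \approx -7.5$)
$L{\left(A \right)} = - \frac{15}{2} + A^{2}$ ($L{\left(A \right)} = - \frac{15}{2} + A A = - \frac{15}{2} + A^{2}$)
$z{\left(L{\left(-10 \right)},-86 + 56 \right)} - -38223 = \left(-86 + 56\right) - -38223 = -30 + 38223 = 38193$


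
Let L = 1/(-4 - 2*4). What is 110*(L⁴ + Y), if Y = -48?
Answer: -54742985/10368 ≈ -5280.0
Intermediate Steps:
L = -1/12 (L = 1/(-4 - 8) = 1/(-12) = -1/12 ≈ -0.083333)
110*(L⁴ + Y) = 110*((-1/12)⁴ - 48) = 110*(1/20736 - 48) = 110*(-995327/20736) = -54742985/10368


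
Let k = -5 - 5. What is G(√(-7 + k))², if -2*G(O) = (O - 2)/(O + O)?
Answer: 13/272 + I*√17/68 ≈ 0.047794 + 0.060634*I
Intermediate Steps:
k = -10
G(O) = -(-2 + O)/(4*O) (G(O) = -(O - 2)/(2*(O + O)) = -(-2 + O)/(2*(2*O)) = -(-2 + O)*1/(2*O)/2 = -(-2 + O)/(4*O))
G(√(-7 + k))² = ((2 - √(-7 - 10))/(4*(√(-7 - 10))))² = ((2 - √(-17))/(4*(√(-17))))² = ((2 - I*√17)/(4*((I*√17))))² = ((-I*√17/17)*(2 - I*√17)/4)² = (-I*√17*(2 - I*√17)/68)² = -(2 - I*√17)²/272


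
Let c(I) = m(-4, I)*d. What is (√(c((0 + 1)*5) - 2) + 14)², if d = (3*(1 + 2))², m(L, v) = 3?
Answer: (14 + √241)² ≈ 871.68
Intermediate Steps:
d = 81 (d = (3*3)² = 9² = 81)
c(I) = 243 (c(I) = 3*81 = 243)
(√(c((0 + 1)*5) - 2) + 14)² = (√(243 - 2) + 14)² = (√241 + 14)² = (14 + √241)²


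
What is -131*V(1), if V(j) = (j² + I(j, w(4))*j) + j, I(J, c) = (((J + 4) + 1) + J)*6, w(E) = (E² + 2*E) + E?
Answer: -5764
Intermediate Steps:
w(E) = E² + 3*E
I(J, c) = 30 + 12*J (I(J, c) = (((4 + J) + 1) + J)*6 = ((5 + J) + J)*6 = (5 + 2*J)*6 = 30 + 12*J)
V(j) = j + j² + j*(30 + 12*j) (V(j) = (j² + (30 + 12*j)*j) + j = (j² + j*(30 + 12*j)) + j = j + j² + j*(30 + 12*j))
-131*V(1) = -131*(31 + 13*1) = -131*(31 + 13) = -131*44 = -5764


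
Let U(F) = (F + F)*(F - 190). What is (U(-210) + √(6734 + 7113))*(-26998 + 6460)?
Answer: -3450384000 - 20538*√13847 ≈ -3.4528e+9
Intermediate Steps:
U(F) = 2*F*(-190 + F) (U(F) = (2*F)*(-190 + F) = 2*F*(-190 + F))
(U(-210) + √(6734 + 7113))*(-26998 + 6460) = (2*(-210)*(-190 - 210) + √(6734 + 7113))*(-26998 + 6460) = (2*(-210)*(-400) + √13847)*(-20538) = (168000 + √13847)*(-20538) = -3450384000 - 20538*√13847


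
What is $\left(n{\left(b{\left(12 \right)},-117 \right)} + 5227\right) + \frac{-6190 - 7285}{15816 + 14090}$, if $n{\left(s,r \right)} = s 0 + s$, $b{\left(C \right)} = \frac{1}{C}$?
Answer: $\frac{937846075}{179436} \approx 5226.6$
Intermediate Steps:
$n{\left(s,r \right)} = s$ ($n{\left(s,r \right)} = 0 + s = s$)
$\left(n{\left(b{\left(12 \right)},-117 \right)} + 5227\right) + \frac{-6190 - 7285}{15816 + 14090} = \left(\frac{1}{12} + 5227\right) + \frac{-6190 - 7285}{15816 + 14090} = \left(\frac{1}{12} + 5227\right) - \frac{13475}{29906} = \frac{62725}{12} - \frac{13475}{29906} = \frac{937846075}{179436}$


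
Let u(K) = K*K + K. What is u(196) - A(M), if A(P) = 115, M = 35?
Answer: 38497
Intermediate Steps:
u(K) = K + K² (u(K) = K² + K = K + K²)
u(196) - A(M) = 196*(1 + 196) - 1*115 = 196*197 - 115 = 38612 - 115 = 38497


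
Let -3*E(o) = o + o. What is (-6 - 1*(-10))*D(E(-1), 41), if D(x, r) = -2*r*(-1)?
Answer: 328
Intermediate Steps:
E(o) = -2*o/3 (E(o) = -(o + o)/3 = -2*o/3)
D(x, r) = 2*r
(-6 - 1*(-10))*D(E(-1), 41) = (-6 - 1*(-10))*(2*41) = (-6 + 10)*82 = 4*82 = 328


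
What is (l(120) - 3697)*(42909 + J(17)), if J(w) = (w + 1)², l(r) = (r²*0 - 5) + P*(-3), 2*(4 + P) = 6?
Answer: -159918867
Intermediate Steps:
P = -1 (P = -4 + (½)*6 = -4 + 3 = -1)
l(r) = -2 (l(r) = (r²*0 - 5) - 1*(-3) = (0 - 5) + 3 = -5 + 3 = -2)
J(w) = (1 + w)²
(l(120) - 3697)*(42909 + J(17)) = (-2 - 3697)*(42909 + (1 + 17)²) = -3699*(42909 + 18²) = -3699*(42909 + 324) = -3699*43233 = -159918867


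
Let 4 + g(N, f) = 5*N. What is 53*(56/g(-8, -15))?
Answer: -742/11 ≈ -67.455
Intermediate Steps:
g(N, f) = -4 + 5*N
53*(56/g(-8, -15)) = 53*(56/(-4 + 5*(-8))) = 53*(56/(-4 - 40)) = 53*(56/(-44)) = 53*(56*(-1/44)) = 53*(-14/11) = -742/11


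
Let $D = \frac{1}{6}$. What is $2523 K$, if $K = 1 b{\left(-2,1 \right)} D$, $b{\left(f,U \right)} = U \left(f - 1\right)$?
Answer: $- \frac{2523}{2} \approx -1261.5$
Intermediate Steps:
$D = \frac{1}{6} \approx 0.16667$
$b{\left(f,U \right)} = U \left(-1 + f\right)$
$K = - \frac{1}{2}$ ($K = 1 \cdot 1 \left(-1 - 2\right) \frac{1}{6} = 1 \cdot 1 \left(-3\right) \frac{1}{6} = 1 \left(-3\right) \frac{1}{6} = \left(-3\right) \frac{1}{6} = - \frac{1}{2} \approx -0.5$)
$2523 K = 2523 \left(- \frac{1}{2}\right) = - \frac{2523}{2}$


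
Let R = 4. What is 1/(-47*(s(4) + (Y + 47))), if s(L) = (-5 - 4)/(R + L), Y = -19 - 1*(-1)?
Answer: -8/10481 ≈ -0.00076329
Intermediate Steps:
Y = -18 (Y = -19 + 1 = -18)
s(L) = -9/(4 + L) (s(L) = (-5 - 4)/(4 + L) = -9/(4 + L))
1/(-47*(s(4) + (Y + 47))) = 1/(-47*(-9/(4 + 4) + (-18 + 47))) = 1/(-47*(-9/8 + 29)) = 1/(-47*223/8) = 1/(-10481/8) = -8/10481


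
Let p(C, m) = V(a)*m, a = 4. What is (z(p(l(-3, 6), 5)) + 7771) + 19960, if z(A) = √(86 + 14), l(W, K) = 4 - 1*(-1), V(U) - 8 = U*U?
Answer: 27741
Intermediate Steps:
V(U) = 8 + U² (V(U) = 8 + U*U = 8 + U²)
l(W, K) = 5 (l(W, K) = 4 + 1 = 5)
p(C, m) = 24*m (p(C, m) = (8 + 4²)*m = (8 + 16)*m = 24*m)
z(A) = 10 (z(A) = √100 = 10)
(z(p(l(-3, 6), 5)) + 7771) + 19960 = (10 + 7771) + 19960 = 7781 + 19960 = 27741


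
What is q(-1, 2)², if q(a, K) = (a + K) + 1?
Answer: 4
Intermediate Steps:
q(a, K) = 1 + K + a (q(a, K) = (K + a) + 1 = 1 + K + a)
q(-1, 2)² = (1 + 2 - 1)² = 2² = 4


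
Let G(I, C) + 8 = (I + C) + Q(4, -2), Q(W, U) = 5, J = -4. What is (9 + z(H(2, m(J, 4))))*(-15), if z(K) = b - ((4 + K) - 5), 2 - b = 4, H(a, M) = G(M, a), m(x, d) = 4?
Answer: -75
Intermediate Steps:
G(I, C) = -3 + C + I (G(I, C) = -8 + ((I + C) + 5) = -8 + ((C + I) + 5) = -8 + (5 + C + I) = -3 + C + I)
H(a, M) = -3 + M + a (H(a, M) = -3 + a + M = -3 + M + a)
b = -2 (b = 2 - 1*4 = 2 - 4 = -2)
z(K) = -1 - K (z(K) = -2 - ((4 + K) - 5) = -2 - (-1 + K) = -2 + (1 - K) = -1 - K)
(9 + z(H(2, m(J, 4))))*(-15) = (9 + (-1 - (-3 + 4 + 2)))*(-15) = (9 + (-1 - 1*3))*(-15) = (9 + (-1 - 3))*(-15) = (9 - 4)*(-15) = 5*(-15) = -75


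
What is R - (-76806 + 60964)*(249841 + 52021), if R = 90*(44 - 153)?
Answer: 4782087994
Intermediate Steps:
R = -9810 (R = 90*(-109) = -9810)
R - (-76806 + 60964)*(249841 + 52021) = -9810 - (-76806 + 60964)*(249841 + 52021) = -9810 - (-15842)*301862 = -9810 - 1*(-4782097804) = -9810 + 4782097804 = 4782087994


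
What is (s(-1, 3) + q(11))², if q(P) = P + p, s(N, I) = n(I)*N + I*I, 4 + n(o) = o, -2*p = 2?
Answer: 400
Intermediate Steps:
p = -1 (p = -½*2 = -1)
n(o) = -4 + o
s(N, I) = I² + N*(-4 + I) (s(N, I) = (-4 + I)*N + I*I = N*(-4 + I) + I² = I² + N*(-4 + I))
q(P) = -1 + P (q(P) = P - 1 = -1 + P)
(s(-1, 3) + q(11))² = ((3² - (-4 + 3)) + (-1 + 11))² = ((9 - 1*(-1)) + 10)² = ((9 + 1) + 10)² = (10 + 10)² = 20² = 400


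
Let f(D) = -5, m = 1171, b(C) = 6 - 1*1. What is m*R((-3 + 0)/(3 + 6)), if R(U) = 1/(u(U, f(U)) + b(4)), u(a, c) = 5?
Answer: 1171/10 ≈ 117.10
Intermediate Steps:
b(C) = 5 (b(C) = 6 - 1 = 5)
R(U) = ⅒ (R(U) = 1/(5 + 5) = 1/10 = ⅒)
m*R((-3 + 0)/(3 + 6)) = 1171*(⅒) = 1171/10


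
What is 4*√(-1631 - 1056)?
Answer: 4*I*√2687 ≈ 207.35*I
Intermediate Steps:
4*√(-1631 - 1056) = 4*√(-2687) = 4*(I*√2687) = 4*I*√2687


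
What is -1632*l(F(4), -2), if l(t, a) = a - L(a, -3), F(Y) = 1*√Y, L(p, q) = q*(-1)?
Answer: 8160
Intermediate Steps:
L(p, q) = -q
F(Y) = √Y
l(t, a) = -3 + a (l(t, a) = a - (-1)*(-3) = a - 1*3 = a - 3 = -3 + a)
-1632*l(F(4), -2) = -1632*(-3 - 2) = -1632*(-5) = 8160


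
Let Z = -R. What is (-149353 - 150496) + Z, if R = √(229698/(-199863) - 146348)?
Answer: -299849 - I*√72172207216506/22207 ≈ -2.9985e+5 - 382.56*I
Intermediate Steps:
R = I*√72172207216506/22207 (R = √(229698*(-1/199863) - 146348) = √(-25522/22207 - 146348) = √(-3249975558/22207) = I*√72172207216506/22207 ≈ 382.56*I)
Z = -I*√72172207216506/22207 ≈ -382.56*I
(-149353 - 150496) + Z = (-149353 - 150496) - I*√72172207216506/22207 = -299849 - I*√72172207216506/22207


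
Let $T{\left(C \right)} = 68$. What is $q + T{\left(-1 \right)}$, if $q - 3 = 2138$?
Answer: $2209$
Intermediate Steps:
$q = 2141$ ($q = 3 + 2138 = 2141$)
$q + T{\left(-1 \right)} = 2141 + 68 = 2209$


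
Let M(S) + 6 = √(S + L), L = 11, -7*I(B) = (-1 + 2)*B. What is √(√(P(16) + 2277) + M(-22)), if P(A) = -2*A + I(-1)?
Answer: √(-294 + 14*√27503 + 49*I*√11)/7 ≈ 6.4381 + 0.25758*I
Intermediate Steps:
I(B) = -B/7 (I(B) = -(-1 + 2)*B/7 = -B/7)
M(S) = -6 + √(11 + S) (M(S) = -6 + √(S + 11) = -6 + √(11 + S))
P(A) = ⅐ - 2*A (P(A) = -2*A - ⅐*(-1) = -2*A + ⅐ = ⅐ - 2*A)
√(√(P(16) + 2277) + M(-22)) = √(√((⅐ - 2*16) + 2277) + (-6 + √(11 - 22))) = √(√((⅐ - 32) + 2277) + (-6 + √(-11))) = √(√(-223/7 + 2277) + (-6 + I*√11)) = √(√(15716/7) + (-6 + I*√11)) = √(2*√27503/7 + (-6 + I*√11)) = √(-6 + 2*√27503/7 + I*√11)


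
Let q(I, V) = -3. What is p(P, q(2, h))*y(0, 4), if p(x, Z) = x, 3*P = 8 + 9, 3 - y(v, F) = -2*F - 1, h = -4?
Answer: 68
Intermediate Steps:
y(v, F) = 4 + 2*F (y(v, F) = 3 - (-2*F - 1) = 3 - (-1 - 2*F) = 3 + (1 + 2*F) = 4 + 2*F)
P = 17/3 (P = (8 + 9)/3 = (⅓)*17 = 17/3 ≈ 5.6667)
p(P, q(2, h))*y(0, 4) = 17*(4 + 2*4)/3 = 17*(4 + 8)/3 = (17/3)*12 = 68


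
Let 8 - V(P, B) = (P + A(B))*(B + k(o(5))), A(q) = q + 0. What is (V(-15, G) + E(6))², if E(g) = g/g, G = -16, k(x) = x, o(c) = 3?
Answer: 155236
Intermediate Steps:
A(q) = q
V(P, B) = 8 - (3 + B)*(B + P) (V(P, B) = 8 - (P + B)*(B + 3) = 8 - (B + P)*(3 + B) = 8 - (3 + B)*(B + P))
E(g) = 1
(V(-15, G) + E(6))² = ((8 - 1*(-16)² - 3*(-16) - 3*(-15) - 1*(-16)*(-15)) + 1)² = ((8 - 1*256 + 48 + 45 - 240) + 1)² = ((8 - 256 + 48 + 45 - 240) + 1)² = (-395 + 1)² = (-394)² = 155236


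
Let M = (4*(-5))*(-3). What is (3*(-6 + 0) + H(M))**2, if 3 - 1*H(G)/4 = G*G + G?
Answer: 214505316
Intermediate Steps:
M = 60 (M = -20*(-3) = 60)
H(G) = 12 - 4*G - 4*G**2 (H(G) = 12 - 4*(G*G + G) = 12 - 4*(G**2 + G) = 12 - 4*(G + G**2) = 12 + (-4*G - 4*G**2) = 12 - 4*G - 4*G**2)
(3*(-6 + 0) + H(M))**2 = (3*(-6 + 0) + (12 - 4*60 - 4*60**2))**2 = (3*(-6) + (12 - 240 - 4*3600))**2 = (-18 + (12 - 240 - 14400))**2 = (-18 - 14628)**2 = (-14646)**2 = 214505316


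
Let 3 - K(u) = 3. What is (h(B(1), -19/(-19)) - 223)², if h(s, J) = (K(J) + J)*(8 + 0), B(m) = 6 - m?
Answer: 46225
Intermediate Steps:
K(u) = 0 (K(u) = 3 - 1*3 = 3 - 3 = 0)
h(s, J) = 8*J (h(s, J) = (0 + J)*(8 + 0) = J*8 = 8*J)
(h(B(1), -19/(-19)) - 223)² = (8*(-19/(-19)) - 223)² = (8*(-19*(-1/19)) - 223)² = (8*1 - 223)² = (8 - 223)² = (-215)² = 46225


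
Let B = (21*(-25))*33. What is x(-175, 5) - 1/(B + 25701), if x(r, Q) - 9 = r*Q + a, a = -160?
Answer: -8593777/8376 ≈ -1026.0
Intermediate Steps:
B = -17325 (B = -525*33 = -17325)
x(r, Q) = -151 + Q*r (x(r, Q) = 9 + (r*Q - 160) = 9 + (Q*r - 160) = 9 + (-160 + Q*r) = -151 + Q*r)
x(-175, 5) - 1/(B + 25701) = (-151 + 5*(-175)) - 1/(-17325 + 25701) = (-151 - 875) - 1/8376 = -1026 - 1*1/8376 = -1026 - 1/8376 = -8593777/8376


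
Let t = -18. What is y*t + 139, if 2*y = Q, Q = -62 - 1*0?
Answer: 697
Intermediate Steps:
Q = -62 (Q = -62 + 0 = -62)
y = -31 (y = (1/2)*(-62) = -31)
y*t + 139 = -31*(-18) + 139 = 558 + 139 = 697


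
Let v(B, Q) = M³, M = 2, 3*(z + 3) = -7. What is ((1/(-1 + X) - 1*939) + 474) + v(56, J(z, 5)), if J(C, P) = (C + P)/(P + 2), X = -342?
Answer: -156752/343 ≈ -457.00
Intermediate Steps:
z = -16/3 (z = -3 + (⅓)*(-7) = -3 - 7/3 = -16/3 ≈ -5.3333)
J(C, P) = (C + P)/(2 + P)
v(B, Q) = 8 (v(B, Q) = 2³ = 8)
((1/(-1 + X) - 1*939) + 474) + v(56, J(z, 5)) = ((1/(-1 - 342) - 1*939) + 474) + 8 = ((1/(-343) - 939) + 474) + 8 = ((-1/343 - 939) + 474) + 8 = (-322078/343 + 474) + 8 = -159496/343 + 8 = -156752/343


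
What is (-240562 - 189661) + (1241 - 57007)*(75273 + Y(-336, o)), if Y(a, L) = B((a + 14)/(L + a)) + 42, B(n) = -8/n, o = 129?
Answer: -29401118015/7 ≈ -4.2002e+9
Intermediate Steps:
Y(a, L) = 42 - 8*(L + a)/(14 + a) (Y(a, L) = -8*(L + a)/(a + 14) + 42 = -8*(L + a)/(14 + a) + 42 = 42 - 8*(L + a)/(14 + a))
(-240562 - 189661) + (1241 - 57007)*(75273 + Y(-336, o)) = (-240562 - 189661) + (1241 - 57007)*(75273 + 2*(294 - 4*129 + 17*(-336))/(14 - 336)) = -430223 - 55766*(75273 + 2*(294 - 516 - 5712)/(-322)) = -430223 - 55766*(75273 + 2*(-1/322)*(-5934)) = -430223 - 55766*(75273 + 258/7) = -430223 - 55766*527169/7 = -430223 - 29398106454/7 = -29401118015/7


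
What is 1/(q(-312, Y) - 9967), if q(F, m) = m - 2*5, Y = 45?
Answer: -1/9932 ≈ -0.00010068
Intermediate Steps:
q(F, m) = -10 + m (q(F, m) = m - 10 = -10 + m)
1/(q(-312, Y) - 9967) = 1/((-10 + 45) - 9967) = 1/(35 - 9967) = 1/(-9932) = -1/9932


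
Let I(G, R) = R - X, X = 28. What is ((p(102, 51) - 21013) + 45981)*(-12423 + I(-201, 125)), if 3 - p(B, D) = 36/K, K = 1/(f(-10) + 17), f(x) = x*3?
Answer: -313561114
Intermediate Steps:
f(x) = 3*x
K = -1/13 (K = 1/(3*(-10) + 17) = 1/(-30 + 17) = 1/(-13) = -1/13 ≈ -0.076923)
p(B, D) = 471 (p(B, D) = 3 - 36/(-1/13) = 3 - 36*(-13) = 3 - 1*(-468) = 3 + 468 = 471)
I(G, R) = -28 + R (I(G, R) = R - 1*28 = R - 28 = -28 + R)
((p(102, 51) - 21013) + 45981)*(-12423 + I(-201, 125)) = ((471 - 21013) + 45981)*(-12423 + (-28 + 125)) = (-20542 + 45981)*(-12423 + 97) = 25439*(-12326) = -313561114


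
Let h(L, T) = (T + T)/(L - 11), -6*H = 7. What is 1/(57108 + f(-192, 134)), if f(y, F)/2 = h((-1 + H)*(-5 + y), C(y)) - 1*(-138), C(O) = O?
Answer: 2495/143168472 ≈ 1.7427e-5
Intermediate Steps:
H = -7/6 (H = -1/6*7 = -7/6 ≈ -1.1667)
h(L, T) = 2*T/(-11 + L) (h(L, T) = (2*T)/(-11 + L) = 2*T/(-11 + L))
f(y, F) = 276 + 4*y/(-1/6 - 13*y/6) (f(y, F) = 2*(2*y/(-11 + (-1 - 7/6)*(-5 + y)) - 1*(-138)) = 2*(2*y/(-11 - 13*(-5 + y)/6) + 138) = 2*(2*y/(-11 + (65/6 - 13*y/6)) + 138) = 2*(2*y/(-1/6 - 13*y/6) + 138) = 2*(138 + 2*y/(-1/6 - 13*y/6)) = 276 + 4*y/(-1/6 - 13*y/6))
1/(57108 + f(-192, 134)) = 1/(57108 + 12*(23 + 297*(-192))/(1 + 13*(-192))) = 1/(57108 + 12*(23 - 57024)/(1 - 2496)) = 1/(57108 + 12*(-57001)/(-2495)) = 1/(57108 + 12*(-1/2495)*(-57001)) = 1/(57108 + 684012/2495) = 1/(143168472/2495) = 2495/143168472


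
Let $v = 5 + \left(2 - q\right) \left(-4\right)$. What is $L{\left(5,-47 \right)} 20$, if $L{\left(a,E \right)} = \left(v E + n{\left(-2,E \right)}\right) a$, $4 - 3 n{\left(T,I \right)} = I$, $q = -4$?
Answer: $91000$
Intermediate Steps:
$n{\left(T,I \right)} = \frac{4}{3} - \frac{I}{3}$
$v = -19$ ($v = 5 + \left(2 - -4\right) \left(-4\right) = 5 + \left(2 + 4\right) \left(-4\right) = 5 + 6 \left(-4\right) = 5 - 24 = -19$)
$L{\left(a,E \right)} = a \left(\frac{4}{3} - \frac{58 E}{3}\right)$ ($L{\left(a,E \right)} = \left(- 19 E - \left(- \frac{4}{3} + \frac{E}{3}\right)\right) a = \left(\frac{4}{3} - \frac{58 E}{3}\right) a = a \left(\frac{4}{3} - \frac{58 E}{3}\right)$)
$L{\left(5,-47 \right)} 20 = \frac{2}{3} \cdot 5 \left(2 - -1363\right) 20 = \frac{2}{3} \cdot 5 \left(2 + 1363\right) 20 = \frac{2}{3} \cdot 5 \cdot 1365 \cdot 20 = 4550 \cdot 20 = 91000$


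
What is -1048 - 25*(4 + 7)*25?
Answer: -7923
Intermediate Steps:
-1048 - 25*(4 + 7)*25 = -1048 - 25*11*25 = -1048 - 275*25 = -1048 - 1*6875 = -1048 - 6875 = -7923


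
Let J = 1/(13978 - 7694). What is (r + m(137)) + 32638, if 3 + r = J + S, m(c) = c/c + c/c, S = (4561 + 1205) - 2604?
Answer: 224960917/6284 ≈ 35799.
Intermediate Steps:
J = 1/6284 ≈ 0.00015913
S = 3162 (S = 5766 - 2604 = 3162)
m(c) = 2 (m(c) = 1 + 1 = 2)
r = 19851157/6284 (r = -3 + (1/6284 + 3162) = -3 + 19870009/6284 = 19851157/6284 ≈ 3159.0)
(r + m(137)) + 32638 = (19851157/6284 + 2) + 32638 = 19863725/6284 + 32638 = 224960917/6284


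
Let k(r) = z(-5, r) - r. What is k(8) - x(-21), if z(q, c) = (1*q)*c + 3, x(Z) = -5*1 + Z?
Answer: -19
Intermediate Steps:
x(Z) = -5 + Z
z(q, c) = 3 + c*q (z(q, c) = q*c + 3 = c*q + 3 = 3 + c*q)
k(r) = 3 - 6*r (k(r) = (3 + r*(-5)) - r = (3 - 5*r) - r = 3 - 6*r)
k(8) - x(-21) = (3 - 6*8) - (-5 - 21) = (3 - 48) - 1*(-26) = -45 + 26 = -19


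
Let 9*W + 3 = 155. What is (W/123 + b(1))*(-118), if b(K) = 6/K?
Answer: -801692/1107 ≈ -724.20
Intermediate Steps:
W = 152/9 (W = -⅓ + (⅑)*155 = -⅓ + 155/9 = 152/9 ≈ 16.889)
(W/123 + b(1))*(-118) = ((152/9)/123 + 6/1)*(-118) = ((152/9)*(1/123) + 6*1)*(-118) = (152/1107 + 6)*(-118) = (6794/1107)*(-118) = -801692/1107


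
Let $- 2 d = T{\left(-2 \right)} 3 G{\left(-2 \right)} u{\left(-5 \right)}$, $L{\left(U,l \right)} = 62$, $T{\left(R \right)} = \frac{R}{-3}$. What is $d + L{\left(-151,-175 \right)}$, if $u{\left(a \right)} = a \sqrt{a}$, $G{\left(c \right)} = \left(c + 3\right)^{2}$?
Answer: $62 + 5 i \sqrt{5} \approx 62.0 + 11.18 i$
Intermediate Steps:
$G{\left(c \right)} = \left(3 + c\right)^{2}$
$T{\left(R \right)} = - \frac{R}{3}$ ($T{\left(R \right)} = R \left(- \frac{1}{3}\right) = - \frac{R}{3}$)
$u{\left(a \right)} = a^{\frac{3}{2}}$
$d = 5 i \sqrt{5}$ ($d = - \frac{\left(- \frac{1}{3}\right) \left(-2\right) 3 \left(3 - 2\right)^{2} \left(-5\right)^{\frac{3}{2}}}{2} = - \frac{\frac{2}{3} \cdot 3 \cdot 1^{2} \left(- 5 i \sqrt{5}\right)}{2} = - \frac{2 \cdot 1 \left(- 5 i \sqrt{5}\right)}{2} = - \frac{2 \left(- 5 i \sqrt{5}\right)}{2} = - \frac{\left(-10\right) i \sqrt{5}}{2} = 5 i \sqrt{5} \approx 11.18 i$)
$d + L{\left(-151,-175 \right)} = 5 i \sqrt{5} + 62 = 62 + 5 i \sqrt{5}$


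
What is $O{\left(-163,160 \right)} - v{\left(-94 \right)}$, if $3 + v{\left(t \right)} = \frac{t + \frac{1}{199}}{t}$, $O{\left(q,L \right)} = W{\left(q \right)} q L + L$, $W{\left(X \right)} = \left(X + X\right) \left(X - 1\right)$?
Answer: $- \frac{26082541960347}{18706} \approx -1.3943 \cdot 10^{9}$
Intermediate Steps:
$W{\left(X \right)} = 2 X \left(-1 + X\right)$
$O{\left(q,L \right)} = L + 2 L q^{2} \left(-1 + q\right)$ ($O{\left(q,L \right)} = 2 q \left(-1 + q\right) q L + L = 2 q^{2} \left(-1 + q\right) L + L = 2 L q^{2} \left(-1 + q\right) + L = L + 2 L q^{2} \left(-1 + q\right)$)
$v{\left(t \right)} = -3 + \frac{\frac{1}{199} + t}{t}$ ($v{\left(t \right)} = -3 + \frac{t + \frac{1}{199}}{t} = -3 + \frac{\frac{1}{199} + t}{t}$)
$O{\left(-163,160 \right)} - v{\left(-94 \right)} = 160 \left(1 + 2 \left(-163\right)^{2} \left(-1 - 163\right)\right) - \left(-2 + \frac{1}{199 \left(-94\right)}\right) = 160 \left(1 + 2 \cdot 26569 \left(-164\right)\right) - \left(-2 + \frac{1}{199} \left(- \frac{1}{94}\right)\right) = 160 \left(1 - 8714632\right) - \left(-2 - \frac{1}{18706}\right) = 160 \left(-8714631\right) - - \frac{37413}{18706} = -1394340960 + \frac{37413}{18706} = - \frac{26082541960347}{18706}$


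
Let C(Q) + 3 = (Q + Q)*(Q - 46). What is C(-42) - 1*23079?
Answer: -15690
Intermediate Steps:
C(Q) = -3 + 2*Q*(-46 + Q) (C(Q) = -3 + (Q + Q)*(Q - 46) = -3 + (2*Q)*(-46 + Q) = -3 + 2*Q*(-46 + Q))
C(-42) - 1*23079 = (-3 - 92*(-42) + 2*(-42)²) - 1*23079 = (-3 + 3864 + 2*1764) - 23079 = (-3 + 3864 + 3528) - 23079 = 7389 - 23079 = -15690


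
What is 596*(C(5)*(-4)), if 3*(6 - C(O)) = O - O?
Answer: -14304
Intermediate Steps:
C(O) = 6 (C(O) = 6 - (O - O)/3 = 6 - 1/3*0 = 6 + 0 = 6)
596*(C(5)*(-4)) = 596*(6*(-4)) = 596*(-24) = -14304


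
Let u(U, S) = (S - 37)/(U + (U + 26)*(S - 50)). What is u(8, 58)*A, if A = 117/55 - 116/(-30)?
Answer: 989/2200 ≈ 0.44955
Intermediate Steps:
A = 989/165 (A = 117*(1/55) - 116*(-1/30) = 117/55 + 58/15 = 989/165 ≈ 5.9939)
u(U, S) = (-37 + S)/(U + (-50 + S)*(26 + U)) (u(U, S) = (-37 + S)/(U + (26 + U)*(-50 + S)) = (-37 + S)/(U + (-50 + S)*(26 + U)))
u(8, 58)*A = ((-37 + 58)/(-1300 - 49*8 + 26*58 + 58*8))*(989/165) = (21/(-1300 - 392 + 1508 + 464))*(989/165) = (21/280)*(989/165) = ((1/280)*21)*(989/165) = (3/40)*(989/165) = 989/2200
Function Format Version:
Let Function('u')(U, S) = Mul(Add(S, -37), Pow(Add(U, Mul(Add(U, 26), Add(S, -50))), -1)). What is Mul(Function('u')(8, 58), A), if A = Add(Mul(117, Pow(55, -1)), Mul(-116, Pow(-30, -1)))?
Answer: Rational(989, 2200) ≈ 0.44955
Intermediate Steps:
A = Rational(989, 165) (A = Add(Mul(117, Rational(1, 55)), Mul(-116, Rational(-1, 30))) = Add(Rational(117, 55), Rational(58, 15)) = Rational(989, 165) ≈ 5.9939)
Function('u')(U, S) = Mul(Pow(Add(U, Mul(Add(-50, S), Add(26, U))), -1), Add(-37, S)) (Function('u')(U, S) = Mul(Add(-37, S), Pow(Add(U, Mul(Add(26, U), Add(-50, S))), -1)) = Mul(Add(-37, S), Pow(Add(U, Mul(Add(-50, S), Add(26, U))), -1)) = Mul(Pow(Add(U, Mul(Add(-50, S), Add(26, U))), -1), Add(-37, S)))
Mul(Function('u')(8, 58), A) = Mul(Mul(Pow(Add(-1300, Mul(-49, 8), Mul(26, 58), Mul(58, 8)), -1), Add(-37, 58)), Rational(989, 165)) = Mul(Mul(Pow(Add(-1300, -392, 1508, 464), -1), 21), Rational(989, 165)) = Mul(Mul(Pow(280, -1), 21), Rational(989, 165)) = Mul(Mul(Rational(1, 280), 21), Rational(989, 165)) = Mul(Rational(3, 40), Rational(989, 165)) = Rational(989, 2200)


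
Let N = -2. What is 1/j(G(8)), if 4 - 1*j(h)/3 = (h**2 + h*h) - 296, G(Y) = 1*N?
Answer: 1/876 ≈ 0.0011416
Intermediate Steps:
G(Y) = -2 (G(Y) = 1*(-2) = -2)
j(h) = 900 - 6*h**2 (j(h) = 12 - 3*((h**2 + h*h) - 296) = 12 - 3*((h**2 + h**2) - 296) = 12 - 3*(2*h**2 - 296) = 12 - 3*(-296 + 2*h**2) = 12 + (888 - 6*h**2) = 900 - 6*h**2)
1/j(G(8)) = 1/(900 - 6*(-2)**2) = 1/(900 - 6*4) = 1/(900 - 24) = 1/876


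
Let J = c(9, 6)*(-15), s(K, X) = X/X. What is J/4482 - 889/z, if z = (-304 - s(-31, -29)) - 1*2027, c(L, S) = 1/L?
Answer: 5970917/15678036 ≈ 0.38085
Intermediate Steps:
s(K, X) = 1
z = -2332 (z = (-304 - 1*1) - 1*2027 = (-304 - 1) - 2027 = -305 - 2027 = -2332)
J = -5/3 (J = -15/9 = (⅑)*(-15) = -5/3 ≈ -1.6667)
J/4482 - 889/z = -5/3/4482 - 889/(-2332) = -5/3*1/4482 - 889*(-1/2332) = -5/13446 + 889/2332 = 5970917/15678036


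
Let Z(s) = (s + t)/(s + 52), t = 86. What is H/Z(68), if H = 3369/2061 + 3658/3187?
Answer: 121840940/56196371 ≈ 2.1681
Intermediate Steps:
Z(s) = (86 + s)/(52 + s) (Z(s) = (s + 86)/(s + 52) = (86 + s)/(52 + s))
H = 6092047/2189469 (H = 3369*(1/2061) + 3658*(1/3187) = 1123/687 + 3658/3187 = 6092047/2189469 ≈ 2.7824)
H/Z(68) = 6092047/(2189469*(((86 + 68)/(52 + 68)))) = 6092047/(2189469*((154/120))) = 6092047/(2189469*(((1/120)*154))) = 6092047/(2189469*(77/60)) = (6092047/2189469)*(60/77) = 121840940/56196371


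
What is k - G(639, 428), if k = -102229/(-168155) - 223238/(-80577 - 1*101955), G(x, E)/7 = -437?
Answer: 46974065234429/15346834230 ≈ 3060.8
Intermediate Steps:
G(x, E) = -3059 (G(x, E) = 7*(-437) = -3059)
k = 28099324859/15346834230 (k = -102229*(-1/168155) - 223238/(-80577 - 101955) = 102229/168155 - 223238/(-182532) = 102229/168155 - 223238*(-1/182532) = 102229/168155 + 111619/91266 = 28099324859/15346834230 ≈ 1.8310)
k - G(639, 428) = 28099324859/15346834230 - 1*(-3059) = 28099324859/15346834230 + 3059 = 46974065234429/15346834230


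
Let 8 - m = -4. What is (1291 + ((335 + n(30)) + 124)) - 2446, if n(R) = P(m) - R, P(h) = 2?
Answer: -724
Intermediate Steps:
m = 12 (m = 8 - 1*(-4) = 8 + 4 = 12)
n(R) = 2 - R
(1291 + ((335 + n(30)) + 124)) - 2446 = (1291 + ((335 + (2 - 1*30)) + 124)) - 2446 = (1291 + ((335 + (2 - 30)) + 124)) - 2446 = (1291 + ((335 - 28) + 124)) - 2446 = (1291 + (307 + 124)) - 2446 = (1291 + 431) - 2446 = 1722 - 2446 = -724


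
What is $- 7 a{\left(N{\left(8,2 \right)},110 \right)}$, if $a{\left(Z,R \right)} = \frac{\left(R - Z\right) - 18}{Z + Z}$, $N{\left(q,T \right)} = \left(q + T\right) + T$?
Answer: $- \frac{70}{3} \approx -23.333$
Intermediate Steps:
$N{\left(q,T \right)} = q + 2 T$ ($N{\left(q,T \right)} = \left(T + q\right) + T = q + 2 T$)
$a{\left(Z,R \right)} = \frac{-18 + R - Z}{2 Z}$
$- 7 a{\left(N{\left(8,2 \right)},110 \right)} = - 7 \frac{-18 + 110 - \left(8 + 2 \cdot 2\right)}{2 \left(8 + 2 \cdot 2\right)} = - 7 \frac{-18 + 110 - \left(8 + 4\right)}{2 \left(8 + 4\right)} = - 7 \frac{-18 + 110 - 12}{2 \cdot 12} = - 7 \cdot \frac{1}{2} \cdot \frac{1}{12} \left(-18 + 110 - 12\right) = - 7 \cdot \frac{1}{2} \cdot \frac{1}{12} \cdot 80 = \left(-7\right) \frac{10}{3} = - \frac{70}{3}$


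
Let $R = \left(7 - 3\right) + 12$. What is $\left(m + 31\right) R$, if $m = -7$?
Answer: $384$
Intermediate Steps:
$R = 16$ ($R = 4 + 12 = 16$)
$\left(m + 31\right) R = \left(-7 + 31\right) 16 = 24 \cdot 16 = 384$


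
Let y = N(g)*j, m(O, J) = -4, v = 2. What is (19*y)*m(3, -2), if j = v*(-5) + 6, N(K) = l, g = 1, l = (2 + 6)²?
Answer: 19456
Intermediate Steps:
l = 64 (l = 8² = 64)
N(K) = 64
j = -4 (j = 2*(-5) + 6 = -10 + 6 = -4)
y = -256 (y = 64*(-4) = -256)
(19*y)*m(3, -2) = (19*(-256))*(-4) = -4864*(-4) = 19456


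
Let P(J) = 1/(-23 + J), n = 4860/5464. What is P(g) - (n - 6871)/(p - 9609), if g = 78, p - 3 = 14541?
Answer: 14939789/10593330 ≈ 1.4103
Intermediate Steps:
p = 14544 (p = 3 + 14541 = 14544)
n = 1215/1366 (n = 4860*(1/5464) = 1215/1366 ≈ 0.88946)
P(g) - (n - 6871)/(p - 9609) = 1/(-23 + 78) - (1215/1366 - 6871)/(14544 - 9609) = 1/55 - (-9384571)/(1366*4935) = 1/55 - 1*(-1340653/963030) = 1/55 + 1340653/963030 = 14939789/10593330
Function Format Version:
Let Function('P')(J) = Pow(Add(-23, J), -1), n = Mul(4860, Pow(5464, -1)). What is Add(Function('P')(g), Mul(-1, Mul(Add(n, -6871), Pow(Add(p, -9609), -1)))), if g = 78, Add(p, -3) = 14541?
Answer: Rational(14939789, 10593330) ≈ 1.4103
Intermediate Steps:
p = 14544 (p = Add(3, 14541) = 14544)
n = Rational(1215, 1366) (n = Mul(4860, Rational(1, 5464)) = Rational(1215, 1366) ≈ 0.88946)
Add(Function('P')(g), Mul(-1, Mul(Add(n, -6871), Pow(Add(p, -9609), -1)))) = Add(Pow(Add(-23, 78), -1), Mul(-1, Mul(Add(Rational(1215, 1366), -6871), Pow(Add(14544, -9609), -1)))) = Add(Pow(55, -1), Mul(-1, Mul(Rational(-9384571, 1366), Pow(4935, -1)))) = Add(Rational(1, 55), Mul(-1, Mul(Rational(-9384571, 1366), Rational(1, 4935)))) = Add(Rational(1, 55), Mul(-1, Rational(-1340653, 963030))) = Add(Rational(1, 55), Rational(1340653, 963030)) = Rational(14939789, 10593330)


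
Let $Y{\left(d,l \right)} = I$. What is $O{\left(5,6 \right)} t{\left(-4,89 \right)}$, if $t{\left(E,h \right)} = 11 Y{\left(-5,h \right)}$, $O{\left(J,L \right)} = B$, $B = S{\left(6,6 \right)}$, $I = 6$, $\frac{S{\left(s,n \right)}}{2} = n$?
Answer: $792$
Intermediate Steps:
$S{\left(s,n \right)} = 2 n$
$Y{\left(d,l \right)} = 6$
$B = 12$ ($B = 2 \cdot 6 = 12$)
$O{\left(J,L \right)} = 12$
$t{\left(E,h \right)} = 66$ ($t{\left(E,h \right)} = 11 \cdot 6 = 66$)
$O{\left(5,6 \right)} t{\left(-4,89 \right)} = 12 \cdot 66 = 792$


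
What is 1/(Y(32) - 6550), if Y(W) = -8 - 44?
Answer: -1/6602 ≈ -0.00015147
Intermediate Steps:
Y(W) = -52
1/(Y(32) - 6550) = 1/(-52 - 6550) = 1/(-6602) = -1/6602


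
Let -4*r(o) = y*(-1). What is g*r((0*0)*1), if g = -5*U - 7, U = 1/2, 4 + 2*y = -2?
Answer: 57/8 ≈ 7.1250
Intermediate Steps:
y = -3 (y = -2 + (1/2)*(-2) = -2 - 1 = -3)
U = 1/2 ≈ 0.50000
r(o) = -3/4 (r(o) = -(-3)*(-1)/4 = -1/4*3 = -3/4)
g = -19/2 (g = -5*1/2 - 7 = -5/2 - 7 = -19/2 ≈ -9.5000)
g*r((0*0)*1) = -19/2*(-3/4) = 57/8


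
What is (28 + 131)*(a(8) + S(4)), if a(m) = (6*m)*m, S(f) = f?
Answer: 61692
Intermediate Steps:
a(m) = 6*m**2
(28 + 131)*(a(8) + S(4)) = (28 + 131)*(6*8**2 + 4) = 159*(6*64 + 4) = 159*(384 + 4) = 159*388 = 61692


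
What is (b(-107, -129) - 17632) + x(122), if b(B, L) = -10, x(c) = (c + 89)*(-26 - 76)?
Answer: -39164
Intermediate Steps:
x(c) = -9078 - 102*c (x(c) = (89 + c)*(-102) = -9078 - 102*c)
(b(-107, -129) - 17632) + x(122) = (-10 - 17632) + (-9078 - 102*122) = -17642 + (-9078 - 12444) = -17642 - 21522 = -39164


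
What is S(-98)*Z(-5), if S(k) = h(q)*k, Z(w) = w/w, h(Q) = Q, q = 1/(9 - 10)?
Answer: 98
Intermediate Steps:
q = -1 (q = 1/(-1) = -1)
Z(w) = 1
S(k) = -k
S(-98)*Z(-5) = -1*(-98)*1 = 98*1 = 98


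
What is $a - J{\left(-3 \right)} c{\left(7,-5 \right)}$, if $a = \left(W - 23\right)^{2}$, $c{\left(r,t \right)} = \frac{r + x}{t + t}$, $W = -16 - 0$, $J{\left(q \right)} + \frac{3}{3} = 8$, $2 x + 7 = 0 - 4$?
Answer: $\frac{30441}{20} \approx 1522.1$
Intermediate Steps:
$x = - \frac{11}{2}$ ($x = - \frac{7}{2} + \frac{0 - 4}{2} = - \frac{7}{2} + \frac{1}{2} \left(-4\right) = - \frac{7}{2} - 2 = - \frac{11}{2} \approx -5.5$)
$J{\left(q \right)} = 7$ ($J{\left(q \right)} = -1 + 8 = 7$)
$W = -16$ ($W = -16 + 0 = -16$)
$c{\left(r,t \right)} = \frac{- \frac{11}{2} + r}{2 t}$ ($c{\left(r,t \right)} = \frac{r - \frac{11}{2}}{t + t} = \frac{- \frac{11}{2} + r}{2 t}$)
$a = 1521$ ($a = \left(-16 - 23\right)^{2} = \left(-39\right)^{2} = 1521$)
$a - J{\left(-3 \right)} c{\left(7,-5 \right)} = 1521 - 7 \frac{-11 + 2 \cdot 7}{4 \left(-5\right)} = 1521 - 7 \cdot \frac{1}{4} \left(- \frac{1}{5}\right) \left(-11 + 14\right) = 1521 - 7 \cdot \frac{1}{4} \left(- \frac{1}{5}\right) 3 = 1521 - 7 \left(- \frac{3}{20}\right) = 1521 - - \frac{21}{20} = 1521 + \frac{21}{20} = \frac{30441}{20}$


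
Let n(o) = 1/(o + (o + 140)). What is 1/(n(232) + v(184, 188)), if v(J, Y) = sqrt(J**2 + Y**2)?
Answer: -604/25245267199 + 7296320*sqrt(173)/25245267199 ≈ 0.0038014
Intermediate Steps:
n(o) = 1/(140 + 2*o) (n(o) = 1/(o + (140 + o)) = 1/(140 + 2*o))
1/(n(232) + v(184, 188)) = 1/(1/(2*(70 + 232)) + sqrt(184**2 + 188**2)) = 1/((1/2)/302 + sqrt(33856 + 35344)) = 1/((1/2)*(1/302) + sqrt(69200)) = 1/(1/604 + 20*sqrt(173))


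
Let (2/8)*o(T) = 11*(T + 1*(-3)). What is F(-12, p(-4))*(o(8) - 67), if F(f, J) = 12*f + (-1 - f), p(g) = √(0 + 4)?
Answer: -20349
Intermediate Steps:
p(g) = 2 (p(g) = √4 = 2)
F(f, J) = -1 + 11*f
o(T) = -132 + 44*T (o(T) = 4*(11*(T + 1*(-3))) = 4*(11*(T - 3)) = 4*(11*(-3 + T)) = 4*(-33 + 11*T) = -132 + 44*T)
F(-12, p(-4))*(o(8) - 67) = (-1 + 11*(-12))*((-132 + 44*8) - 67) = (-1 - 132)*((-132 + 352) - 67) = -133*(220 - 67) = -133*153 = -20349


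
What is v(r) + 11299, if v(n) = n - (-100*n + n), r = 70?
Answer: 18299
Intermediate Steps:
v(n) = 100*n (v(n) = n - (-99)*n = n + 99*n = 100*n)
v(r) + 11299 = 100*70 + 11299 = 7000 + 11299 = 18299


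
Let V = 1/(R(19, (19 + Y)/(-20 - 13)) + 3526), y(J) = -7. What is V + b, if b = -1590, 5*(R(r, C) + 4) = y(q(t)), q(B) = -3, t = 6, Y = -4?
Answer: -27988765/17603 ≈ -1590.0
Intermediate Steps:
R(r, C) = -27/5 (R(r, C) = -4 + (⅕)*(-7) = -4 - 7/5 = -27/5)
V = 5/17603 (V = 1/(-27/5 + 3526) = 1/(17603/5) = 5/17603 ≈ 0.00028404)
V + b = 5/17603 - 1590 = -27988765/17603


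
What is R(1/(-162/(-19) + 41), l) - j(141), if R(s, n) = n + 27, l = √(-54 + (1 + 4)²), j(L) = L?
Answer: -114 + I*√29 ≈ -114.0 + 5.3852*I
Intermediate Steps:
l = I*√29 (l = √(-54 + 5²) = √(-54 + 25) = √(-29) = I*√29 ≈ 5.3852*I)
R(s, n) = 27 + n
R(1/(-162/(-19) + 41), l) - j(141) = (27 + I*√29) - 1*141 = (27 + I*√29) - 141 = -114 + I*√29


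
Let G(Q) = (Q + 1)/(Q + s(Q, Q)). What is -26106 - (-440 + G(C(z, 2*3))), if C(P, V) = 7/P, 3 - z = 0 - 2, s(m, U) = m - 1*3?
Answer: -25654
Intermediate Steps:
s(m, U) = -3 + m (s(m, U) = m - 3 = -3 + m)
z = 5 (z = 3 - (0 - 2) = 3 - 1*(-2) = 3 + 2 = 5)
G(Q) = (1 + Q)/(-3 + 2*Q) (G(Q) = (Q + 1)/(Q + (-3 + Q)) = (1 + Q)/(-3 + 2*Q))
-26106 - (-440 + G(C(z, 2*3))) = -26106 - (-440 + (1 + 7/5)/(-3 + 2*(7/5))) = -26106 - (-440 + (12/5)/(-3 + 14/5)) = -26106 - (-440 + (12/5)/(-1/5)) = -26106 - (-440 - 5*12/5) = -26106 - (-440 - 12) = -26106 - 1*(-452) = -26106 + 452 = -25654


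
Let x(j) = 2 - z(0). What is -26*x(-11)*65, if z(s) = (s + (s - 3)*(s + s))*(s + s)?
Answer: -3380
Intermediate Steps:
z(s) = 2*s*(s + 2*s*(-3 + s)) (z(s) = (s + (-3 + s)*(2*s))*(2*s) = (s + 2*s*(-3 + s))*(2*s) = 2*s*(s + 2*s*(-3 + s)))
x(j) = 2 (x(j) = 2 - 0²*(-10 + 4*0) = 2 - 0*(-10 + 0) = 2 - 0*(-10) = 2 - 1*0 = 2 + 0 = 2)
-26*x(-11)*65 = -26*2*65 = -52*65 = -3380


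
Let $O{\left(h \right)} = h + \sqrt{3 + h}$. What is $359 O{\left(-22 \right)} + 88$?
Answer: $-7810 + 359 i \sqrt{19} \approx -7810.0 + 1564.8 i$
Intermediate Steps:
$359 O{\left(-22 \right)} + 88 = 359 \left(-22 + \sqrt{3 - 22}\right) + 88 = 359 \left(-22 + \sqrt{-19}\right) + 88 = 359 \left(-22 + i \sqrt{19}\right) + 88 = \left(-7898 + 359 i \sqrt{19}\right) + 88 = -7810 + 359 i \sqrt{19}$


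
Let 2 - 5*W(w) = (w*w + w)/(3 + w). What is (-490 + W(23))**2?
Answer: 41216400/169 ≈ 2.4388e+5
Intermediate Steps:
W(w) = 2/5 - (w + w**2)/(5*(3 + w)) (W(w) = 2/5 - (w*w + w)/(5*(3 + w)) = 2/5 - (w**2 + w)/(5*(3 + w)) = 2/5 - (w + w**2)/(5*(3 + w)))
(-490 + W(23))**2 = (-490 + (6 + 23 - 1*23**2)/(5*(3 + 23)))**2 = (-490 + (1/5)*(6 + 23 - 1*529)/26)**2 = (-490 + (1/5)*(1/26)*(6 + 23 - 529))**2 = (-490 + (1/5)*(1/26)*(-500))**2 = (-490 - 50/13)**2 = (-6420/13)**2 = 41216400/169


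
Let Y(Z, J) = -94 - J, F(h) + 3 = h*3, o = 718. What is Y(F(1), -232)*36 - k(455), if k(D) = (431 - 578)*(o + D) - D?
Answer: 177854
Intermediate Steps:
F(h) = -3 + 3*h (F(h) = -3 + h*3 = -3 + 3*h)
k(D) = -105546 - 148*D (k(D) = (431 - 578)*(718 + D) - D = -147*(718 + D) - D = (-105546 - 147*D) - D = -105546 - 148*D)
Y(F(1), -232)*36 - k(455) = (-94 - 1*(-232))*36 - (-105546 - 148*455) = (-94 + 232)*36 - (-105546 - 67340) = 138*36 - 1*(-172886) = 4968 + 172886 = 177854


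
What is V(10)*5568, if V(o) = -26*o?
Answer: -1447680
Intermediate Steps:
V(10)*5568 = -26*10*5568 = -260*5568 = -1447680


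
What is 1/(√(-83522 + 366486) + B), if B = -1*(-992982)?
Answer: 496491/493006484680 - √70741/493006484680 ≈ 1.0065e-6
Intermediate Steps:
B = 992982
1/(√(-83522 + 366486) + B) = 1/(√(-83522 + 366486) + 992982) = 1/(√282964 + 992982) = 1/(2*√70741 + 992982) = 1/(992982 + 2*√70741)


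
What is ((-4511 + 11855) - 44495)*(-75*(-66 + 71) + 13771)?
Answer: -497674796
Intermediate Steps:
((-4511 + 11855) - 44495)*(-75*(-66 + 71) + 13771) = (7344 - 44495)*(-75*5 + 13771) = -37151*(-375 + 13771) = -37151*13396 = -497674796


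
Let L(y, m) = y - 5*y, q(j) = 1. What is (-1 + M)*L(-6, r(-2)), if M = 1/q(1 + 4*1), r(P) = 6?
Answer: 0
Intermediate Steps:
L(y, m) = -4*y
M = 1 (M = 1/1 = 1)
(-1 + M)*L(-6, r(-2)) = (-1 + 1)*(-4*(-6)) = 0*24 = 0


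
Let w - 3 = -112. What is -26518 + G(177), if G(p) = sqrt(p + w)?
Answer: -26518 + 2*sqrt(17) ≈ -26510.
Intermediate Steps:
w = -109 (w = 3 - 112 = -109)
G(p) = sqrt(-109 + p) (G(p) = sqrt(p - 109) = sqrt(-109 + p))
-26518 + G(177) = -26518 + sqrt(-109 + 177) = -26518 + sqrt(68) = -26518 + 2*sqrt(17)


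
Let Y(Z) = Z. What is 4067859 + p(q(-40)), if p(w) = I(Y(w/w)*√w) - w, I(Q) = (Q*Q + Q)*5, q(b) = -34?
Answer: 4067723 + 5*I*√34 ≈ 4.0677e+6 + 29.155*I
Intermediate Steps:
I(Q) = 5*Q + 5*Q² (I(Q) = (Q² + Q)*5 = (Q + Q²)*5 = 5*Q + 5*Q²)
p(w) = -w + 5*√w*(1 + √w) (p(w) = 5*((w/w)*√w)*(1 + (w/w)*√w) - w = 5*(1*√w)*(1 + 1*√w) - w = 5*√w*(1 + √w) - w = -w + 5*√w*(1 + √w))
4067859 + p(q(-40)) = 4067859 + (4*(-34) + 5*√(-34)) = 4067859 + (-136 + 5*(I*√34)) = 4067859 + (-136 + 5*I*√34) = 4067723 + 5*I*√34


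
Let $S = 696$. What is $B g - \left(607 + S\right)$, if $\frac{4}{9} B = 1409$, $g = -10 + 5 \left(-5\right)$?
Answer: $- \frac{449047}{4} \approx -1.1226 \cdot 10^{5}$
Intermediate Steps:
$g = -35$ ($g = -10 - 25 = -35$)
$B = \frac{12681}{4}$ ($B = \frac{9}{4} \cdot 1409 = \frac{12681}{4} \approx 3170.3$)
$B g - \left(607 + S\right) = \frac{12681}{4} \left(-35\right) - 1303 = - \frac{443835}{4} - 1303 = - \frac{449047}{4}$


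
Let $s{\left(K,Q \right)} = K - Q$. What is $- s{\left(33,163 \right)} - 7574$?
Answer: $-7444$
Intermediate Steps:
$- s{\left(33,163 \right)} - 7574 = - (33 - 163) - 7574 = \left(-1\right) \left(-130\right) - 7574 = 130 - 7574 = -7444$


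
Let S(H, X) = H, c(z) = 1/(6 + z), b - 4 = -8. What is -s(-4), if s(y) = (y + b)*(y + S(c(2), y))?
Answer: -31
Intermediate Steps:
b = -4 (b = 4 - 8 = -4)
s(y) = (-4 + y)*(⅛ + y) (s(y) = (y - 4)*(y + 1/(6 + 2)) = (-4 + y)*(y + 1/8) = (-4 + y)*(y + ⅛) = (-4 + y)*(⅛ + y))
-s(-4) = -(-½ + (-4)² - 31/8*(-4)) = -(-½ + 16 + 31/2) = -1*31 = -31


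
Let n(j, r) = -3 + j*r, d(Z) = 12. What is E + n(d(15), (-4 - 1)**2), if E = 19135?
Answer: 19432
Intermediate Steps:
E + n(d(15), (-4 - 1)**2) = 19135 + (-3 + 12*(-4 - 1)**2) = 19135 + (-3 + 12*(-5)**2) = 19135 + (-3 + 12*25) = 19135 + (-3 + 300) = 19135 + 297 = 19432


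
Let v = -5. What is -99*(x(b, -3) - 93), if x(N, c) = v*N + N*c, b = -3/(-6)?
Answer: 9603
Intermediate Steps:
b = ½ (b = -3*(-⅙) = ½ ≈ 0.50000)
x(N, c) = -5*N + N*c
-99*(x(b, -3) - 93) = -99*((-5 - 3)/2 - 93) = -99*((½)*(-8) - 93) = -99*(-4 - 93) = -99*(-97) = 9603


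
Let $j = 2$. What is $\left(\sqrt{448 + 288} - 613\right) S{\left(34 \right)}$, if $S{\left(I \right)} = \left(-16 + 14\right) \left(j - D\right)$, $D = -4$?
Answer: $7356 - 48 \sqrt{46} \approx 7030.4$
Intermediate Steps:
$S{\left(I \right)} = -12$ ($S{\left(I \right)} = \left(-16 + 14\right) \left(2 - -4\right) = - 2 \left(2 + 4\right) = \left(-2\right) 6 = -12$)
$\left(\sqrt{448 + 288} - 613\right) S{\left(34 \right)} = \left(\sqrt{448 + 288} - 613\right) \left(-12\right) = \left(\sqrt{736} - 613\right) \left(-12\right) = \left(4 \sqrt{46} - 613\right) \left(-12\right) = \left(-613 + 4 \sqrt{46}\right) \left(-12\right) = 7356 - 48 \sqrt{46}$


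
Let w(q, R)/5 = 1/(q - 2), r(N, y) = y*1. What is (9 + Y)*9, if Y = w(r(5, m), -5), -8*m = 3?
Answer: 1179/19 ≈ 62.053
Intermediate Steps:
m = -3/8 (m = -⅛*3 = -3/8 ≈ -0.37500)
r(N, y) = y
w(q, R) = 5/(-2 + q) (w(q, R) = 5/(q - 2) = 5/(-2 + q))
Y = -40/19 (Y = 5/(-2 - 3/8) = 5/(-19/8) = 5*(-8/19) = -40/19 ≈ -2.1053)
(9 + Y)*9 = (9 - 40/19)*9 = (131/19)*9 = 1179/19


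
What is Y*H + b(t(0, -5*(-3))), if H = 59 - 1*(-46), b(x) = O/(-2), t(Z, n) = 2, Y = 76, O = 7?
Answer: 15953/2 ≈ 7976.5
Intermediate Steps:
b(x) = -7/2 (b(x) = 7/(-2) = 7*(-½) = -7/2)
H = 105 (H = 59 + 46 = 105)
Y*H + b(t(0, -5*(-3))) = 76*105 - 7/2 = 7980 - 7/2 = 15953/2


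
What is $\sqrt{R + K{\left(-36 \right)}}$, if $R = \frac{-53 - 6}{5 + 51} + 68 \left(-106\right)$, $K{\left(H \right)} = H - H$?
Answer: $\frac{i \sqrt{5651898}}{28} \approx 84.906 i$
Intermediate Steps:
$K{\left(H \right)} = 0$
$R = - \frac{403707}{56}$ ($R = - \frac{59}{56} - 7208 = - \frac{403707}{56} \approx -7209.1$)
$\sqrt{R + K{\left(-36 \right)}} = \sqrt{- \frac{403707}{56} + 0} = \sqrt{- \frac{403707}{56}} = \frac{i \sqrt{5651898}}{28}$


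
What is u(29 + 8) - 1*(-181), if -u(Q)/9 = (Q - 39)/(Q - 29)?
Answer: 733/4 ≈ 183.25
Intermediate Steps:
u(Q) = -9*(-39 + Q)/(-29 + Q) (u(Q) = -9*(Q - 39)/(Q - 29) = -9*(-39 + Q)/(-29 + Q))
u(29 + 8) - 1*(-181) = 9*(39 - (29 + 8))/(-29 + (29 + 8)) - 1*(-181) = 9*(39 - 1*37)/(-29 + 37) + 181 = 9*(39 - 37)/8 + 181 = 9*(1/8)*2 + 181 = 9/4 + 181 = 733/4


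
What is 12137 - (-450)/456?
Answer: 922487/76 ≈ 12138.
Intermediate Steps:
12137 - (-450)/456 = 12137 - 1*(-75/76) = 12137 + 75/76 = 922487/76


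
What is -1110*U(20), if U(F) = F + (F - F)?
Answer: -22200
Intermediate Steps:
U(F) = F (U(F) = F + 0 = F)
-1110*U(20) = -1110*20 = -22200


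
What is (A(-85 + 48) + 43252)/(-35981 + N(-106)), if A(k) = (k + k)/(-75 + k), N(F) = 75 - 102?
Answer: -2422149/2016448 ≈ -1.2012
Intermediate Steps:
N(F) = -27
A(k) = 2*k/(-75 + k) (A(k) = (2*k)/(-75 + k) = 2*k/(-75 + k))
(A(-85 + 48) + 43252)/(-35981 + N(-106)) = (2*(-85 + 48)/(-75 + (-85 + 48)) + 43252)/(-35981 - 27) = (2*(-37)/(-75 - 37) + 43252)/(-36008) = (2*(-37)/(-112) + 43252)*(-1/36008) = (2*(-37)*(-1/112) + 43252)*(-1/36008) = (37/56 + 43252)*(-1/36008) = (2422149/56)*(-1/36008) = -2422149/2016448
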